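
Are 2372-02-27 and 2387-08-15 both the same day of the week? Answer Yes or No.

From Feb 27, 2372 to Aug 15, 2387 is 5648 days.
5648 mod 7 = 6, so they are different weekdays.
(Feb 27, 2372 is a Sunday; Aug 15, 2387 is a Saturday.)

No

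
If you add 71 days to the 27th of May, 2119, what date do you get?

May has 31 days: +5 → Jun 1, 2119 (66 left).
Jun has 30 days: +30 → Jul 1, 2119 (36 left).
Jul has 31 days: +31 → Aug 1, 2119 (5 left).
+5 → Aug 6, 2119.

August 6, 2119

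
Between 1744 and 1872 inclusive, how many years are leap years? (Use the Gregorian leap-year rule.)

32

Multiples of 4 in [1744,1872]: 33.
Of those, multiples of 100: 1 (not leap unless ÷400).
Multiples of 400: 0.
Leap years = 33 − 1 + 0 = 32.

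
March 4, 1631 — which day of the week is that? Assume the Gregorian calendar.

Tuesday

Doomsday rule: the anchor day for the 1600s is Tuesday. For year 31: 31÷12 = 2 r 7, and 7÷4 = 1, so 2+7+1 = 10.
Tuesday + 10 ≡ Friday — that's 1631's doomsday.
In March the doomsday date is Mar 14.
Mar 4 is 10 days before Mar 14; 10 mod 7 = 3, so Friday − 3 = Tuesday.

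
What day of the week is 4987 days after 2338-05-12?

Sunday

First find the weekday of May 12, 2338. Doomsday rule: the anchor day for the 2300s is Wednesday. For year 38: 38÷12 = 3 r 2, and 2÷4 = 0, so 3+2+0 = 5.
Wednesday + 5 ≡ Monday — that's 2338's doomsday.
In May the doomsday date is May 9.
May 12 is 3 days after May 9; 3 mod 7 = 3, so Monday + 3 = Thursday.
4987 mod 7 = 3, so 4987 days after a Thursday is Thursday + 3 = Sunday.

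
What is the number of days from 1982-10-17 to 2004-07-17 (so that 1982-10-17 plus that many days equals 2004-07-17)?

7944

Oct 17, 1982 → Oct 17, 1983: 365 days.
Oct 17, 1983 → Oct 17, 1984: 366 days (Feb 29, 1984 is in that span).
Oct 17, 1984 → Oct 17, 1985: 365 days.
Oct 17, 1985 → Oct 17, 1986: 365 days.
Oct 17, 1986 → Oct 17, 1987: 365 days.
Oct 17, 1987 → Oct 17, 1988: 366 days (Feb 29, 1988 is in that span).
Oct 17, 1988 → Oct 17, 1989: 365 days.
Oct 17, 1989 → Oct 17, 1990: 365 days.
Oct 17, 1990 → Oct 17, 1991: 365 days.
Oct 17, 1991 → Oct 17, 1992: 366 days (Feb 29, 1992 is in that span).
Oct 17, 1992 → Oct 17, 1993: 365 days.
Oct 17, 1993 → Oct 17, 1994: 365 days.
Oct 17, 1994 → Oct 17, 1995: 365 days.
Oct 17, 1995 → Oct 17, 1996: 366 days (Feb 29, 1996 is in that span).
Oct 17, 1996 → Oct 17, 1997: 365 days.
Oct 17, 1997 → Oct 17, 1998: 365 days.
Oct 17, 1998 → Oct 17, 1999: 365 days.
Oct 17, 1999 → Oct 17, 2000: 366 days (Feb 29, 2000 is in that span).
Oct 17, 2000 → Oct 17, 2001: 365 days.
Oct 17, 2001 → Oct 17, 2002: 365 days.
Oct 17, 2002 → Oct 17, 2003: 365 days.
Oct 17, 2003 → Nov 17, 2003: 31 days (October has 31).
Nov 17, 2003 → Dec 17, 2003: 30 days (November has 30).
Dec 17, 2003 → Jan 17, 2004: 31 days (December has 31).
Jan 17, 2004 → Feb 17, 2004: 31 days (January has 31).
Feb 17, 2004 → Mar 17, 2004: 29 days (February has 29).
Mar 17, 2004 → Apr 17, 2004: 31 days (March has 31).
Apr 17, 2004 → May 17, 2004: 30 days (April has 30).
May 17, 2004 → Jun 17, 2004: 31 days (May has 31).
Jun 17, 2004 → Jul 17, 2004: 30 days.
Total: 7944 days.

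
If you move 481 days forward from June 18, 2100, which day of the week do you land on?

First find the weekday of Jun 18, 2100. Doomsday rule: the anchor day for the 2100s is Sunday. For year 00: 0÷12 = 0 r 0, and 0÷4 = 0, so 0+0+0 = 0.
Sunday + 0 ≡ Sunday — that's 2100's doomsday.
In June the doomsday date is Jun 6.
Jun 18 is 12 days after Jun 6; 12 mod 7 = 5, so Sunday + 5 = Friday.
481 mod 7 = 5, so 481 days after a Friday is Friday + 5 = Wednesday.

Wednesday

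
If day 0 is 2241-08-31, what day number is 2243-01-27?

514

Aug 31, 2241 → Aug 31, 2242: 365 days.
Aug 31, 2242 → Sep 30, 2242: 30 days (August has 31).
Sep 30, 2242 → Oct 30, 2242: 30 days (September has 30).
Oct 30, 2242 → Nov 30, 2242: 31 days (October has 31).
Nov 30, 2242 → Dec 30, 2242: 30 days (November has 30).
Dec 30, 2242 → Jan 27, 2243: 28 days.
Total: 514 days.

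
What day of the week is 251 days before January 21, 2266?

First find the weekday of Jan 21, 2266. Doomsday rule: the anchor day for the 2200s is Friday. For year 66: 66÷12 = 5 r 6, and 6÷4 = 1, so 5+6+1 = 12.
Friday + 12 ≡ Wednesday — that's 2266's doomsday.
In January the doomsday date is Jan 3 (2266 is not a leap year).
Jan 21 is 18 days after Jan 3; 18 mod 7 = 4, so Wednesday + 4 = Sunday.
251 mod 7 = 6, so 251 days before a Sunday is Sunday − 6 = Monday.

Monday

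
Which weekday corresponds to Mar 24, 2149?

Doomsday rule: the anchor day for the 2100s is Sunday. For year 49: 49÷12 = 4 r 1, and 1÷4 = 0, so 4+1+0 = 5.
Sunday + 5 ≡ Friday — that's 2149's doomsday.
In March the doomsday date is Mar 14.
Mar 24 is 10 days after Mar 14; 10 mod 7 = 3, so Friday + 3 = Monday.

Monday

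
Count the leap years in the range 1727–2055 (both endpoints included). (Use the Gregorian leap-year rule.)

Multiples of 4 in [1727,2055]: 82.
Of those, multiples of 100: 3 (not leap unless ÷400).
Multiples of 400: 1.
Leap years = 82 − 3 + 1 = 80.

80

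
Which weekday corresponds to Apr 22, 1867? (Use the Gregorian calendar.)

Doomsday rule: the anchor day for the 1800s is Friday. For year 67: 67÷12 = 5 r 7, and 7÷4 = 1, so 5+7+1 = 13.
Friday + 13 ≡ Thursday — that's 1867's doomsday.
In April the doomsday date is Apr 4.
Apr 22 is 18 days after Apr 4; 18 mod 7 = 4, so Thursday + 4 = Monday.

Monday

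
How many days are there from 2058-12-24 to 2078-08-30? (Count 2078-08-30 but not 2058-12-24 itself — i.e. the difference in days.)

Dec 24, 2058 → Dec 24, 2059: 365 days.
Dec 24, 2059 → Dec 24, 2060: 366 days (Feb 29, 2060 is in that span).
Dec 24, 2060 → Dec 24, 2061: 365 days.
Dec 24, 2061 → Dec 24, 2062: 365 days.
Dec 24, 2062 → Dec 24, 2063: 365 days.
Dec 24, 2063 → Dec 24, 2064: 366 days (Feb 29, 2064 is in that span).
Dec 24, 2064 → Dec 24, 2065: 365 days.
Dec 24, 2065 → Dec 24, 2066: 365 days.
Dec 24, 2066 → Dec 24, 2067: 365 days.
Dec 24, 2067 → Dec 24, 2068: 366 days (Feb 29, 2068 is in that span).
Dec 24, 2068 → Dec 24, 2069: 365 days.
Dec 24, 2069 → Dec 24, 2070: 365 days.
Dec 24, 2070 → Dec 24, 2071: 365 days.
Dec 24, 2071 → Dec 24, 2072: 366 days (Feb 29, 2072 is in that span).
Dec 24, 2072 → Dec 24, 2073: 365 days.
Dec 24, 2073 → Dec 24, 2074: 365 days.
Dec 24, 2074 → Dec 24, 2075: 365 days.
Dec 24, 2075 → Dec 24, 2076: 366 days (Feb 29, 2076 is in that span).
Dec 24, 2076 → Dec 24, 2077: 365 days.
Dec 24, 2077 → Jan 24, 2078: 31 days (December has 31).
Jan 24, 2078 → Feb 24, 2078: 31 days (January has 31).
Feb 24, 2078 → Mar 24, 2078: 28 days (February has 28).
Mar 24, 2078 → Apr 24, 2078: 31 days (March has 31).
Apr 24, 2078 → May 24, 2078: 30 days (April has 30).
May 24, 2078 → Jun 24, 2078: 31 days (May has 31).
Jun 24, 2078 → Jul 24, 2078: 30 days (June has 30).
Jul 24, 2078 → Aug 24, 2078: 31 days (July has 31).
Aug 24, 2078 → Aug 30, 2078: 6 days.
Total: 7189 days.

7189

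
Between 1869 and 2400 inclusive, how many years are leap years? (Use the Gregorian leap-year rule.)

129

Multiples of 4 in [1869,2400]: 133.
Of those, multiples of 100: 6 (not leap unless ÷400).
Multiples of 400: 2.
Leap years = 133 − 6 + 2 = 129.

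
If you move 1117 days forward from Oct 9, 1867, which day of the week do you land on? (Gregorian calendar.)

Sunday

First find the weekday of Oct 9, 1867. Doomsday rule: the anchor day for the 1800s is Friday. For year 67: 67÷12 = 5 r 7, and 7÷4 = 1, so 5+7+1 = 13.
Friday + 13 ≡ Thursday — that's 1867's doomsday.
In October the doomsday date is Oct 10.
Oct 9 is 1 day before Oct 10; 1 mod 7 = 1, so Thursday − 1 = Wednesday.
1117 mod 7 = 4, so 1117 days after a Wednesday is Wednesday + 4 = Sunday.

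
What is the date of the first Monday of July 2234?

July 7, 2234

July 1, 2234 is a Tuesday.
The first Monday is therefore July 7 (6 days later).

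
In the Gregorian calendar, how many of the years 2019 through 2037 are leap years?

Multiples of 4 in [2019,2037]: 5.
Of those, multiples of 100: 0 (not leap unless ÷400).
Multiples of 400: 0.
Leap years = 5 − 0 + 0 = 5.

5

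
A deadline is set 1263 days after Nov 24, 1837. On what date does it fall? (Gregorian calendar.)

May 10, 1841

+365 (one year) → Nov 24, 1838 (898 left).
+365 (one year) → Nov 24, 1839 (533 left).
+366 (one year; includes Feb 29, 1840) → Nov 24, 1840 (167 left).
Nov has 30 days: +7 → Dec 1, 1840 (160 left).
Dec has 31 days: +31 → Jan 1, 1841 (129 left).
Jan has 31 days: +31 → Feb 1, 1841 (98 left).
Feb has 28 days: +28 → Mar 1, 1841 (70 left).
Mar has 31 days: +31 → Apr 1, 1841 (39 left).
Apr has 30 days: +30 → May 1, 1841 (9 left).
+9 → May 10, 1841.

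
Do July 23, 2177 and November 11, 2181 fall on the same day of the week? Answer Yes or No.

No

From Jul 23, 2177 to Nov 11, 2181 is 1572 days.
1572 mod 7 = 4, so they are different weekdays.
(Jul 23, 2177 is a Wednesday; Nov 11, 2181 is a Sunday.)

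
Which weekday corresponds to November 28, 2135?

Monday

Doomsday rule: the anchor day for the 2100s is Sunday. For year 35: 35÷12 = 2 r 11, and 11÷4 = 2, so 2+11+2 = 15.
Sunday + 15 ≡ Monday — that's 2135's doomsday.
In November the doomsday date is Nov 7.
Nov 28 is 21 days after Nov 7; 21 mod 7 = 0, so Monday + 0 = Monday.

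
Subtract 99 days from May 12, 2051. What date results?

−12 → Apr 30, 2051 (end of Apr, 30 days; 87 left).
−30 → Mar 31, 2051 (end of Mar, 31 days; 57 left).
−31 → Feb 28, 2051 (end of Feb, 28 days; 26 left).
−26 → Feb 2, 2051.

February 2, 2051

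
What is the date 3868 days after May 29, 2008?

+365 (one year) → May 29, 2009 (3503 left).
+365 (one year) → May 29, 2010 (3138 left).
+365 (one year) → May 29, 2011 (2773 left).
+366 (one year; includes Feb 29, 2012) → May 29, 2012 (2407 left).
+365 (one year) → May 29, 2013 (2042 left).
+365 (one year) → May 29, 2014 (1677 left).
+365 (one year) → May 29, 2015 (1312 left).
+366 (one year; includes Feb 29, 2016) → May 29, 2016 (946 left).
+365 (one year) → May 29, 2017 (581 left).
+365 (one year) → May 29, 2018 (216 left).
May has 31 days: +3 → Jun 1, 2018 (213 left).
Jun has 30 days: +30 → Jul 1, 2018 (183 left).
Jul has 31 days: +31 → Aug 1, 2018 (152 left).
Aug has 31 days: +31 → Sep 1, 2018 (121 left).
Sep has 30 days: +30 → Oct 1, 2018 (91 left).
Oct has 31 days: +31 → Nov 1, 2018 (60 left).
Nov has 30 days: +30 → Dec 1, 2018 (30 left).
+30 → Dec 31, 2018.

December 31, 2018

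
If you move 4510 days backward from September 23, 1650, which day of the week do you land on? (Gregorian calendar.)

Sep 23, 1650 is a Friday.
4510 mod 7 = 2, so 4510 days before a Friday is Friday − 2 = Wednesday.

Wednesday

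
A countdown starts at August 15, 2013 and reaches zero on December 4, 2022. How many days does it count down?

3398

Aug 15, 2013 → Aug 15, 2014: 365 days.
Aug 15, 2014 → Aug 15, 2015: 365 days.
Aug 15, 2015 → Aug 15, 2016: 366 days (Feb 29, 2016 is in that span).
Aug 15, 2016 → Aug 15, 2017: 365 days.
Aug 15, 2017 → Aug 15, 2018: 365 days.
Aug 15, 2018 → Aug 15, 2019: 365 days.
Aug 15, 2019 → Aug 15, 2020: 366 days (Feb 29, 2020 is in that span).
Aug 15, 2020 → Aug 15, 2021: 365 days.
Aug 15, 2021 → Aug 15, 2022: 365 days.
Aug 15, 2022 → Sep 15, 2022: 31 days (August has 31).
Sep 15, 2022 → Oct 15, 2022: 30 days (September has 30).
Oct 15, 2022 → Nov 15, 2022: 31 days (October has 31).
Nov 15, 2022 → Dec 4, 2022: 19 days.
Total: 3398 days.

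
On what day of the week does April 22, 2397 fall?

Tuesday

Doomsday rule: the anchor day for the 2300s is Wednesday. For year 97: 97÷12 = 8 r 1, and 1÷4 = 0, so 8+1+0 = 9.
Wednesday + 9 ≡ Friday — that's 2397's doomsday.
In April the doomsday date is Apr 4.
Apr 22 is 18 days after Apr 4; 18 mod 7 = 4, so Friday + 4 = Tuesday.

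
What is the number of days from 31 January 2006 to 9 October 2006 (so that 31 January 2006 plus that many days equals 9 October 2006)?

251

Jan 31, 2006 → Feb 28, 2006: 28 days (January has 31).
Feb 28, 2006 → Mar 28, 2006: 28 days (February has 28).
Mar 28, 2006 → Apr 28, 2006: 31 days (March has 31).
Apr 28, 2006 → May 28, 2006: 30 days (April has 30).
May 28, 2006 → Jun 28, 2006: 31 days (May has 31).
Jun 28, 2006 → Jul 28, 2006: 30 days (June has 30).
Jul 28, 2006 → Aug 28, 2006: 31 days (July has 31).
Aug 28, 2006 → Sep 28, 2006: 31 days (August has 31).
Sep 28, 2006 → Oct 9, 2006: 11 days.
Total: 251 days.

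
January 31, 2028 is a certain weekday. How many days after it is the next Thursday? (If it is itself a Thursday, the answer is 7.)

Jan 31, 2028 is a Monday.
From Monday to the next Thursday is 3 days.

3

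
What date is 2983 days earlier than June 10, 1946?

April 10, 1938

−365 (one year) → Jun 10, 1945 (2618 left).
−365 (one year) → Jun 10, 1944 (2253 left).
−366 (one year; includes Feb 29, 1944) → Jun 10, 1943 (1887 left).
−365 (one year) → Jun 10, 1942 (1522 left).
−365 (one year) → Jun 10, 1941 (1157 left).
−365 (one year) → Jun 10, 1940 (792 left).
−366 (one year; includes Feb 29, 1940) → Jun 10, 1939 (426 left).
−365 (one year) → Jun 10, 1938 (61 left).
−10 → May 31, 1938 (end of May, 31 days; 51 left).
−31 → Apr 30, 1938 (end of Apr, 30 days; 20 left).
−20 → Apr 10, 1938.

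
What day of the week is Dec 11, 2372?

Doomsday rule: the anchor day for the 2300s is Wednesday. For year 72: 72÷12 = 6 r 0, and 0÷4 = 0, so 6+0+0 = 6.
Wednesday + 6 ≡ Tuesday — that's 2372's doomsday.
In December the doomsday date is Dec 12.
Dec 11 is 1 day before Dec 12; 1 mod 7 = 1, so Tuesday − 1 = Monday.

Monday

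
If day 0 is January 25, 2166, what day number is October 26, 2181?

5753

Jan 25, 2166 → Jan 25, 2167: 365 days.
Jan 25, 2167 → Jan 25, 2168: 365 days.
Jan 25, 2168 → Jan 25, 2169: 366 days (Feb 29, 2168 is in that span).
Jan 25, 2169 → Jan 25, 2170: 365 days.
Jan 25, 2170 → Jan 25, 2171: 365 days.
Jan 25, 2171 → Jan 25, 2172: 365 days.
Jan 25, 2172 → Jan 25, 2173: 366 days (Feb 29, 2172 is in that span).
Jan 25, 2173 → Jan 25, 2174: 365 days.
Jan 25, 2174 → Jan 25, 2175: 365 days.
Jan 25, 2175 → Jan 25, 2176: 365 days.
Jan 25, 2176 → Jan 25, 2177: 366 days (Feb 29, 2176 is in that span).
Jan 25, 2177 → Jan 25, 2178: 365 days.
Jan 25, 2178 → Jan 25, 2179: 365 days.
Jan 25, 2179 → Jan 25, 2180: 365 days.
Jan 25, 2180 → Jan 25, 2181: 366 days (Feb 29, 2180 is in that span).
Jan 25, 2181 → Feb 25, 2181: 31 days (January has 31).
Feb 25, 2181 → Mar 25, 2181: 28 days (February has 28).
Mar 25, 2181 → Apr 25, 2181: 31 days (March has 31).
Apr 25, 2181 → May 25, 2181: 30 days (April has 30).
May 25, 2181 → Jun 25, 2181: 31 days (May has 31).
Jun 25, 2181 → Jul 25, 2181: 30 days (June has 30).
Jul 25, 2181 → Aug 25, 2181: 31 days (July has 31).
Aug 25, 2181 → Sep 25, 2181: 31 days (August has 31).
Sep 25, 2181 → Oct 25, 2181: 30 days (September has 30).
Oct 25, 2181 → Oct 26, 2181: 1 days.
Total: 5753 days.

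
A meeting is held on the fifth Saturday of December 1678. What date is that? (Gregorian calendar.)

December 1, 1678 is a Thursday.
The first Saturday is therefore December 3 (2 days later).
The fifth Saturday is 3 + 4×7 = December 31.

December 31, 1678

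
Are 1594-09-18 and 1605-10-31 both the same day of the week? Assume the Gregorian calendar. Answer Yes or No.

No

From Sep 18, 1594 to Oct 31, 1605 is 4061 days.
4061 mod 7 = 1, so they are different weekdays.
(Sep 18, 1594 is a Sunday; Oct 31, 1605 is a Monday.)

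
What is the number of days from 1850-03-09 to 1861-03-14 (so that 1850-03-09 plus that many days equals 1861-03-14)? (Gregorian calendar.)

4023

Mar 9, 1850 → Mar 9, 1851: 365 days.
Mar 9, 1851 → Mar 9, 1852: 366 days (Feb 29, 1852 is in that span).
Mar 9, 1852 → Mar 9, 1853: 365 days.
Mar 9, 1853 → Mar 9, 1854: 365 days.
Mar 9, 1854 → Mar 9, 1855: 365 days.
Mar 9, 1855 → Mar 9, 1856: 366 days (Feb 29, 1856 is in that span).
Mar 9, 1856 → Mar 9, 1857: 365 days.
Mar 9, 1857 → Mar 9, 1858: 365 days.
Mar 9, 1858 → Mar 9, 1859: 365 days.
Mar 9, 1859 → Mar 9, 1860: 366 days (Feb 29, 1860 is in that span).
Mar 9, 1860 → Apr 9, 1860: 31 days (March has 31).
Apr 9, 1860 → May 9, 1860: 30 days (April has 30).
May 9, 1860 → Jun 9, 1860: 31 days (May has 31).
Jun 9, 1860 → Jul 9, 1860: 30 days (June has 30).
Jul 9, 1860 → Aug 9, 1860: 31 days (July has 31).
Aug 9, 1860 → Sep 9, 1860: 31 days (August has 31).
Sep 9, 1860 → Oct 9, 1860: 30 days (September has 30).
Oct 9, 1860 → Nov 9, 1860: 31 days (October has 31).
Nov 9, 1860 → Dec 9, 1860: 30 days (November has 30).
Dec 9, 1860 → Jan 9, 1861: 31 days (December has 31).
Jan 9, 1861 → Feb 9, 1861: 31 days (January has 31).
Feb 9, 1861 → Mar 9, 1861: 28 days (February has 28).
Mar 9, 1861 → Mar 14, 1861: 5 days.
Total: 4023 days.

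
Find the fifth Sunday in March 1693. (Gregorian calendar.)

March 1, 1693 is a Sunday.
The first Sunday is therefore March 1 (same day).
The fifth Sunday is 1 + 4×7 = March 29.

March 29, 1693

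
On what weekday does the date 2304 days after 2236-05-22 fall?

May 22, 2236 is a Sunday.
2304 mod 7 = 1, so 2304 days after a Sunday is Sunday + 1 = Monday.

Monday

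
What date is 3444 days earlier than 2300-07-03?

January 27, 2291

−365 (one year) → Jul 3, 2299 (3079 left).
−365 (one year) → Jul 3, 2298 (2714 left).
−365 (one year) → Jul 3, 2297 (2349 left).
−365 (one year) → Jul 3, 2296 (1984 left).
−366 (one year; includes Feb 29, 2296) → Jul 3, 2295 (1618 left).
−365 (one year) → Jul 3, 2294 (1253 left).
−365 (one year) → Jul 3, 2293 (888 left).
−365 (one year) → Jul 3, 2292 (523 left).
−366 (one year; includes Feb 29, 2292) → Jul 3, 2291 (157 left).
−3 → Jun 30, 2291 (end of Jun, 30 days; 154 left).
−30 → May 31, 2291 (end of May, 31 days; 124 left).
−31 → Apr 30, 2291 (end of Apr, 30 days; 93 left).
−30 → Mar 31, 2291 (end of Mar, 31 days; 63 left).
−31 → Feb 28, 2291 (end of Feb, 28 days; 32 left).
−28 → Jan 31, 2291 (end of Jan, 31 days; 4 left).
−4 → Jan 27, 2291.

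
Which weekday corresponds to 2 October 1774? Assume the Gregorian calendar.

Doomsday rule: the anchor day for the 1700s is Sunday. For year 74: 74÷12 = 6 r 2, and 2÷4 = 0, so 6+2+0 = 8.
Sunday + 8 ≡ Monday — that's 1774's doomsday.
In October the doomsday date is Oct 10.
Oct 2 is 8 days before Oct 10; 8 mod 7 = 1, so Monday − 1 = Sunday.

Sunday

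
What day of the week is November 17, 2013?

January 1, 2013 is a Tuesday.
Jan 1, 2013 → Feb 1, 2013: 31 days (January has 31).
Feb 1, 2013 → Mar 1, 2013: 28 days (February has 28).
Mar 1, 2013 → Apr 1, 2013: 31 days (March has 31).
Apr 1, 2013 → May 1, 2013: 30 days (April has 30).
May 1, 2013 → Jun 1, 2013: 31 days (May has 31).
Jun 1, 2013 → Jul 1, 2013: 30 days (June has 30).
Jul 1, 2013 → Aug 1, 2013: 31 days (July has 31).
Aug 1, 2013 → Sep 1, 2013: 31 days (August has 31).
Sep 1, 2013 → Oct 1, 2013: 30 days (September has 30).
Oct 1, 2013 → Nov 1, 2013: 31 days (October has 31).
Nov 1, 2013 → Nov 17, 2013: 16 days.
Total: 320 days.
320 mod 7 = 5, so Tuesday + 5 = Sunday.

Sunday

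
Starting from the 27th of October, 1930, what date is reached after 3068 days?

+365 (one year) → Oct 27, 1931 (2703 left).
+366 (one year; includes Feb 29, 1932) → Oct 27, 1932 (2337 left).
+365 (one year) → Oct 27, 1933 (1972 left).
+365 (one year) → Oct 27, 1934 (1607 left).
+365 (one year) → Oct 27, 1935 (1242 left).
+366 (one year; includes Feb 29, 1936) → Oct 27, 1936 (876 left).
+365 (one year) → Oct 27, 1937 (511 left).
+365 (one year) → Oct 27, 1938 (146 left).
Oct has 31 days: +5 → Nov 1, 1938 (141 left).
Nov has 30 days: +30 → Dec 1, 1938 (111 left).
Dec has 31 days: +31 → Jan 1, 1939 (80 left).
Jan has 31 days: +31 → Feb 1, 1939 (49 left).
Feb has 28 days: +28 → Mar 1, 1939 (21 left).
+21 → Mar 22, 1939.

March 22, 1939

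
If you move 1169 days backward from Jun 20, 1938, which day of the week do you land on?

Monday

First find the weekday of Jun 20, 1938. Doomsday rule: the anchor day for the 1900s is Wednesday. For year 38: 38÷12 = 3 r 2, and 2÷4 = 0, so 3+2+0 = 5.
Wednesday + 5 ≡ Monday — that's 1938's doomsday.
In June the doomsday date is Jun 6.
Jun 20 is 14 days after Jun 6; 14 mod 7 = 0, so Monday + 0 = Monday.
1169 mod 7 = 0, so 1169 days before a Monday is Monday − 0 = Monday.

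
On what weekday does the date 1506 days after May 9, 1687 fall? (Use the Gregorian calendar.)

Saturday

First find the weekday of May 9, 1687. Doomsday rule: the anchor day for the 1600s is Tuesday. For year 87: 87÷12 = 7 r 3, and 3÷4 = 0, so 7+3+0 = 10.
Tuesday + 10 ≡ Friday — that's 1687's doomsday.
In May the doomsday date is May 9.
May 9 is the doomsday itself: Friday.
1506 mod 7 = 1, so 1506 days after a Friday is Friday + 1 = Saturday.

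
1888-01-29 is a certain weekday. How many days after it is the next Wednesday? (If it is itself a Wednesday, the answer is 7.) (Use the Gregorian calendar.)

Jan 29, 1888 is a Sunday.
From Sunday to the next Wednesday is 3 days.

3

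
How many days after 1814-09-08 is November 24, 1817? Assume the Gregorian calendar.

1173

Sep 8, 1814 → Sep 8, 1815: 365 days.
Sep 8, 1815 → Sep 8, 1816: 366 days (Feb 29, 1816 is in that span).
Sep 8, 1816 → Sep 8, 1817: 365 days.
Sep 8, 1817 → Oct 8, 1817: 30 days (September has 30).
Oct 8, 1817 → Nov 8, 1817: 31 days (October has 31).
Nov 8, 1817 → Nov 24, 1817: 16 days.
Total: 1173 days.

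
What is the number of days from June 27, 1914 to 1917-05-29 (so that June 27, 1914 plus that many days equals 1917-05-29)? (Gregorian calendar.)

1067

Jun 27, 1914 → Jun 27, 1915: 365 days.
Jun 27, 1915 → Jun 27, 1916: 366 days (Feb 29, 1916 is in that span).
Jun 27, 1916 → Jul 27, 1916: 30 days (June has 30).
Jul 27, 1916 → Aug 27, 1916: 31 days (July has 31).
Aug 27, 1916 → Sep 27, 1916: 31 days (August has 31).
Sep 27, 1916 → Oct 27, 1916: 30 days (September has 30).
Oct 27, 1916 → Nov 27, 1916: 31 days (October has 31).
Nov 27, 1916 → Dec 27, 1916: 30 days (November has 30).
Dec 27, 1916 → Jan 27, 1917: 31 days (December has 31).
Jan 27, 1917 → Feb 27, 1917: 31 days (January has 31).
Feb 27, 1917 → Mar 27, 1917: 28 days (February has 28).
Mar 27, 1917 → Apr 27, 1917: 31 days (March has 31).
Apr 27, 1917 → May 27, 1917: 30 days (April has 30).
May 27, 1917 → May 29, 1917: 2 days.
Total: 1067 days.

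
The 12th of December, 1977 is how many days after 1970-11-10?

Nov 10, 1970 → Nov 10, 1971: 365 days.
Nov 10, 1971 → Nov 10, 1972: 366 days (Feb 29, 1972 is in that span).
Nov 10, 1972 → Nov 10, 1973: 365 days.
Nov 10, 1973 → Nov 10, 1974: 365 days.
Nov 10, 1974 → Nov 10, 1975: 365 days.
Nov 10, 1975 → Nov 10, 1976: 366 days (Feb 29, 1976 is in that span).
Nov 10, 1976 → Dec 10, 1976: 30 days (November has 30).
Dec 10, 1976 → Jan 10, 1977: 31 days (December has 31).
Jan 10, 1977 → Feb 10, 1977: 31 days (January has 31).
Feb 10, 1977 → Mar 10, 1977: 28 days (February has 28).
Mar 10, 1977 → Apr 10, 1977: 31 days (March has 31).
Apr 10, 1977 → May 10, 1977: 30 days (April has 30).
May 10, 1977 → Jun 10, 1977: 31 days (May has 31).
Jun 10, 1977 → Jul 10, 1977: 30 days (June has 30).
Jul 10, 1977 → Aug 10, 1977: 31 days (July has 31).
Aug 10, 1977 → Sep 10, 1977: 31 days (August has 31).
Sep 10, 1977 → Oct 10, 1977: 30 days (September has 30).
Oct 10, 1977 → Nov 10, 1977: 31 days (October has 31).
Nov 10, 1977 → Dec 10, 1977: 30 days (November has 30).
Dec 10, 1977 → Dec 12, 1977: 2 days.
Total: 2589 days.

2589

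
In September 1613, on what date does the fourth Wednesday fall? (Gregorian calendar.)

September 1, 1613 is a Sunday.
The first Wednesday is therefore September 4 (3 days later).
The fourth Wednesday is 4 + 3×7 = September 25.

September 25, 1613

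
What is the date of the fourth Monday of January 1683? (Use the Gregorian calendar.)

January 25, 1683

January 1, 1683 is a Friday.
The first Monday is therefore January 4 (3 days later).
The fourth Monday is 4 + 3×7 = January 25.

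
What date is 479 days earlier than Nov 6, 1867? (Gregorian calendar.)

July 15, 1866

−365 (one year) → Nov 6, 1866 (114 left).
−6 → Oct 31, 1866 (end of Oct, 31 days; 108 left).
−31 → Sep 30, 1866 (end of Sep, 30 days; 77 left).
−30 → Aug 31, 1866 (end of Aug, 31 days; 47 left).
−31 → Jul 31, 1866 (end of Jul, 31 days; 16 left).
−16 → Jul 15, 1866.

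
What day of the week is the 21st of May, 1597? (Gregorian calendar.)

Wednesday

Doomsday rule: the anchor day for the 1500s is Wednesday. For year 97: 97÷12 = 8 r 1, and 1÷4 = 0, so 8+1+0 = 9.
Wednesday + 9 ≡ Friday — that's 1597's doomsday.
In May the doomsday date is May 9.
May 21 is 12 days after May 9; 12 mod 7 = 5, so Friday + 5 = Wednesday.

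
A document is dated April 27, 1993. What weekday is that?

Tuesday

January 1, 1993 is a Friday.
Jan 1, 1993 → Feb 1, 1993: 31 days (January has 31).
Feb 1, 1993 → Mar 1, 1993: 28 days (February has 28).
Mar 1, 1993 → Apr 1, 1993: 31 days (March has 31).
Apr 1, 1993 → Apr 27, 1993: 26 days.
Total: 116 days.
116 mod 7 = 4, so Friday + 4 = Tuesday.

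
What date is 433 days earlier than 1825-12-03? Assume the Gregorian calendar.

−365 (one year) → Dec 3, 1824 (68 left).
−3 → Nov 30, 1824 (end of Nov, 30 days; 65 left).
−30 → Oct 31, 1824 (end of Oct, 31 days; 35 left).
−31 → Sep 30, 1824 (end of Sep, 30 days; 4 left).
−4 → Sep 26, 1824.

September 26, 1824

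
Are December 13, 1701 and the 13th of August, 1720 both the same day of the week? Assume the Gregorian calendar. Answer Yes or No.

Yes

From Dec 13, 1701 to Aug 13, 1720 is 6818 days.
6818 mod 7 = 0, so they are the same weekday.
(Dec 13, 1701 is a Tuesday; Aug 13, 1720 is a Tuesday.)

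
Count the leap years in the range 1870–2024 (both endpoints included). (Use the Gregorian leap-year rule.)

Multiples of 4 in [1870,2024]: 39.
Of those, multiples of 100: 2 (not leap unless ÷400).
Multiples of 400: 1.
Leap years = 39 − 2 + 1 = 38.

38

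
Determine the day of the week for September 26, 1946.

Thursday

Doomsday rule: the anchor day for the 1900s is Wednesday. For year 46: 46÷12 = 3 r 10, and 10÷4 = 2, so 3+10+2 = 15.
Wednesday + 15 ≡ Thursday — that's 1946's doomsday.
In September the doomsday date is Sep 5.
Sep 26 is 21 days after Sep 5; 21 mod 7 = 0, so Thursday + 0 = Thursday.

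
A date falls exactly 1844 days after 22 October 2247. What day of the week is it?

Monday

First find the weekday of Oct 22, 2247. Doomsday rule: the anchor day for the 2200s is Friday. For year 47: 47÷12 = 3 r 11, and 11÷4 = 2, so 3+11+2 = 16.
Friday + 16 ≡ Sunday — that's 2247's doomsday.
In October the doomsday date is Oct 10.
Oct 22 is 12 days after Oct 10; 12 mod 7 = 5, so Sunday + 5 = Friday.
1844 mod 7 = 3, so 1844 days after a Friday is Friday + 3 = Monday.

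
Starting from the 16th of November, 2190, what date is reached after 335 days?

October 17, 2191

Nov has 30 days: +15 → Dec 1, 2190 (320 left).
Dec has 31 days: +31 → Jan 1, 2191 (289 left).
Jan has 31 days: +31 → Feb 1, 2191 (258 left).
Feb has 28 days: +28 → Mar 1, 2191 (230 left).
Mar has 31 days: +31 → Apr 1, 2191 (199 left).
Apr has 30 days: +30 → May 1, 2191 (169 left).
May has 31 days: +31 → Jun 1, 2191 (138 left).
Jun has 30 days: +30 → Jul 1, 2191 (108 left).
Jul has 31 days: +31 → Aug 1, 2191 (77 left).
Aug has 31 days: +31 → Sep 1, 2191 (46 left).
Sep has 30 days: +30 → Oct 1, 2191 (16 left).
+16 → Oct 17, 2191.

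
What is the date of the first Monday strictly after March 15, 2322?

Mar 15, 2322 is a Wednesday.
From Wednesday to the next Monday is 5 days.
Mar 15, 2322 + 5 = Mar 20, 2322.

March 20, 2322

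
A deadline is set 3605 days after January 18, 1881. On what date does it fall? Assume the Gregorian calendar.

December 2, 1890

+365 (one year) → Jan 18, 1882 (3240 left).
+365 (one year) → Jan 18, 1883 (2875 left).
+365 (one year) → Jan 18, 1884 (2510 left).
+366 (one year; includes Feb 29, 1884) → Jan 18, 1885 (2144 left).
+365 (one year) → Jan 18, 1886 (1779 left).
+365 (one year) → Jan 18, 1887 (1414 left).
+365 (one year) → Jan 18, 1888 (1049 left).
+366 (one year; includes Feb 29, 1888) → Jan 18, 1889 (683 left).
+365 (one year) → Jan 18, 1890 (318 left).
Jan has 31 days: +14 → Feb 1, 1890 (304 left).
Feb has 28 days: +28 → Mar 1, 1890 (276 left).
Mar has 31 days: +31 → Apr 1, 1890 (245 left).
Apr has 30 days: +30 → May 1, 1890 (215 left).
May has 31 days: +31 → Jun 1, 1890 (184 left).
Jun has 30 days: +30 → Jul 1, 1890 (154 left).
Jul has 31 days: +31 → Aug 1, 1890 (123 left).
Aug has 31 days: +31 → Sep 1, 1890 (92 left).
Sep has 30 days: +30 → Oct 1, 1890 (62 left).
Oct has 31 days: +31 → Nov 1, 1890 (31 left).
Nov has 30 days: +30 → Dec 1, 1890 (1 left).
+1 → Dec 2, 1890.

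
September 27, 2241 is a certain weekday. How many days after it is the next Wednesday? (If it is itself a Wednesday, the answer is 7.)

Sep 27, 2241 is a Monday.
From Monday to the next Wednesday is 2 days.

2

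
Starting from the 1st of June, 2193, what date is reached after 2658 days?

September 11, 2200

+365 (one year) → Jun 1, 2194 (2293 left).
+365 (one year) → Jun 1, 2195 (1928 left).
+366 (one year; includes Feb 29, 2196) → Jun 1, 2196 (1562 left).
+365 (one year) → Jun 1, 2197 (1197 left).
+365 (one year) → Jun 1, 2198 (832 left).
+365 (one year) → Jun 1, 2199 (467 left).
+365 (one year) → Jun 1, 2200 (102 left).
Jun has 30 days: +30 → Jul 1, 2200 (72 left).
Jul has 31 days: +31 → Aug 1, 2200 (41 left).
Aug has 31 days: +31 → Sep 1, 2200 (10 left).
+10 → Sep 11, 2200.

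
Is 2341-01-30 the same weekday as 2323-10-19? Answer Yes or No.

No

From Oct 19, 2323 to Jan 30, 2341 is 6313 days.
6313 mod 7 = 6, so they are different weekdays.
(Oct 19, 2323 is a Friday; Jan 30, 2341 is a Thursday.)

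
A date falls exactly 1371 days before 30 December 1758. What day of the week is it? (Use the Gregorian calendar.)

Dec 30, 1758 is a Saturday.
1371 mod 7 = 6, so 1371 days before a Saturday is Saturday − 6 = Sunday.

Sunday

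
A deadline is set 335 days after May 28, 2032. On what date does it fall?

May has 31 days: +4 → Jun 1, 2032 (331 left).
Jun has 30 days: +30 → Jul 1, 2032 (301 left).
Jul has 31 days: +31 → Aug 1, 2032 (270 left).
Aug has 31 days: +31 → Sep 1, 2032 (239 left).
Sep has 30 days: +30 → Oct 1, 2032 (209 left).
Oct has 31 days: +31 → Nov 1, 2032 (178 left).
Nov has 30 days: +30 → Dec 1, 2032 (148 left).
Dec has 31 days: +31 → Jan 1, 2033 (117 left).
Jan has 31 days: +31 → Feb 1, 2033 (86 left).
Feb has 28 days: +28 → Mar 1, 2033 (58 left).
Mar has 31 days: +31 → Apr 1, 2033 (27 left).
+27 → Apr 28, 2033.

April 28, 2033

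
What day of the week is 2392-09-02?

Wednesday

Doomsday rule: the anchor day for the 2300s is Wednesday. For year 92: 92÷12 = 7 r 8, and 8÷4 = 2, so 7+8+2 = 17.
Wednesday + 17 ≡ Saturday — that's 2392's doomsday.
In September the doomsday date is Sep 5.
Sep 2 is 3 days before Sep 5; 3 mod 7 = 3, so Saturday − 3 = Wednesday.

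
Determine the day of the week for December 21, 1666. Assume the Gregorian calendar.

Doomsday rule: the anchor day for the 1600s is Tuesday. For year 66: 66÷12 = 5 r 6, and 6÷4 = 1, so 5+6+1 = 12.
Tuesday + 12 ≡ Sunday — that's 1666's doomsday.
In December the doomsday date is Dec 12.
Dec 21 is 9 days after Dec 12; 9 mod 7 = 2, so Sunday + 2 = Tuesday.

Tuesday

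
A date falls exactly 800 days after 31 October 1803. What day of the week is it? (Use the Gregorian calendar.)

First find the weekday of Oct 31, 1803. Doomsday rule: the anchor day for the 1800s is Friday. For year 03: 3÷12 = 0 r 3, and 3÷4 = 0, so 0+3+0 = 3.
Friday + 3 ≡ Monday — that's 1803's doomsday.
In October the doomsday date is Oct 10.
Oct 31 is 21 days after Oct 10; 21 mod 7 = 0, so Monday + 0 = Monday.
800 mod 7 = 2, so 800 days after a Monday is Monday + 2 = Wednesday.

Wednesday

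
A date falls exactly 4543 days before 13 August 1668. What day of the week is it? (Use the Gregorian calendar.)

Aug 13, 1668 is a Monday.
4543 mod 7 = 0, so 4543 days before a Monday is Monday − 0 = Monday.

Monday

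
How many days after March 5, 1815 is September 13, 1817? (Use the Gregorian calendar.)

923

Mar 5, 1815 → Mar 5, 1816: 366 days (Feb 29, 1816 is in that span).
Mar 5, 1816 → Mar 5, 1817: 365 days.
Mar 5, 1817 → Apr 5, 1817: 31 days (March has 31).
Apr 5, 1817 → May 5, 1817: 30 days (April has 30).
May 5, 1817 → Jun 5, 1817: 31 days (May has 31).
Jun 5, 1817 → Jul 5, 1817: 30 days (June has 30).
Jul 5, 1817 → Aug 5, 1817: 31 days (July has 31).
Aug 5, 1817 → Sep 5, 1817: 31 days (August has 31).
Sep 5, 1817 → Sep 13, 1817: 8 days.
Total: 923 days.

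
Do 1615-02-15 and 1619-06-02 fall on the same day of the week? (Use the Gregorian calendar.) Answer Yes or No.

From Feb 15, 1615 to Jun 2, 1619 is 1568 days.
1568 mod 7 = 0, so they are the same weekday.
(Feb 15, 1615 is a Sunday; Jun 2, 1619 is a Sunday.)

Yes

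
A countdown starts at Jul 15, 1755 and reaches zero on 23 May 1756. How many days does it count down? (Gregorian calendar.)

313

Jul 15, 1755 → Aug 15, 1755: 31 days (July has 31).
Aug 15, 1755 → Sep 15, 1755: 31 days (August has 31).
Sep 15, 1755 → Oct 15, 1755: 30 days (September has 30).
Oct 15, 1755 → Nov 15, 1755: 31 days (October has 31).
Nov 15, 1755 → Dec 15, 1755: 30 days (November has 30).
Dec 15, 1755 → Jan 15, 1756: 31 days (December has 31).
Jan 15, 1756 → Feb 15, 1756: 31 days (January has 31).
Feb 15, 1756 → Mar 15, 1756: 29 days (February has 29).
Mar 15, 1756 → Apr 15, 1756: 31 days (March has 31).
Apr 15, 1756 → May 15, 1756: 30 days (April has 30).
May 15, 1756 → May 23, 1756: 8 days.
Total: 313 days.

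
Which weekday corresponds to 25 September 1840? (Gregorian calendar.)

January 1, 1840 is a Wednesday.
Jan 1, 1840 → Feb 1, 1840: 31 days (January has 31).
Feb 1, 1840 → Mar 1, 1840: 29 days (February has 29).
Mar 1, 1840 → Apr 1, 1840: 31 days (March has 31).
Apr 1, 1840 → May 1, 1840: 30 days (April has 30).
May 1, 1840 → Jun 1, 1840: 31 days (May has 31).
Jun 1, 1840 → Jul 1, 1840: 30 days (June has 30).
Jul 1, 1840 → Aug 1, 1840: 31 days (July has 31).
Aug 1, 1840 → Sep 1, 1840: 31 days (August has 31).
Sep 1, 1840 → Sep 25, 1840: 24 days.
Total: 268 days.
268 mod 7 = 2, so Wednesday + 2 = Friday.

Friday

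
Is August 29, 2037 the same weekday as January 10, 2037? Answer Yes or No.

From Jan 10, 2037 to Aug 29, 2037 is 231 days.
231 mod 7 = 0, so they are the same weekday.
(Jan 10, 2037 is a Saturday; Aug 29, 2037 is a Saturday.)

Yes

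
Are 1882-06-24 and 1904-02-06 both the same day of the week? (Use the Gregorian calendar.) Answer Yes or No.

Yes

From Jun 24, 1882 to Feb 6, 1904 is 7896 days.
7896 mod 7 = 0, so they are the same weekday.
(Jun 24, 1882 is a Saturday; Feb 6, 1904 is a Saturday.)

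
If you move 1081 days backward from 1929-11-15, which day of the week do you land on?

Tuesday

Nov 15, 1929 is a Friday.
1081 mod 7 = 3, so 1081 days before a Friday is Friday − 3 = Tuesday.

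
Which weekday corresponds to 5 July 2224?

Monday

Doomsday rule: the anchor day for the 2200s is Friday. For year 24: 24÷12 = 2 r 0, and 0÷4 = 0, so 2+0+0 = 2.
Friday + 2 ≡ Sunday — that's 2224's doomsday.
In July the doomsday date is Jul 11.
Jul 5 is 6 days before Jul 11; 6 mod 7 = 6, so Sunday − 6 = Monday.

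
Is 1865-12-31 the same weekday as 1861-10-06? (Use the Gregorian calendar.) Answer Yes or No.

Yes

From Oct 6, 1861 to Dec 31, 1865 is 1547 days.
1547 mod 7 = 0, so they are the same weekday.
(Oct 6, 1861 is a Sunday; Dec 31, 1865 is a Sunday.)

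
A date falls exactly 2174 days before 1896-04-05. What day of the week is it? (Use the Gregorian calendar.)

Wednesday

First find the weekday of Apr 5, 1896. Doomsday rule: the anchor day for the 1800s is Friday. For year 96: 96÷12 = 8 r 0, and 0÷4 = 0, so 8+0+0 = 8.
Friday + 8 ≡ Saturday — that's 1896's doomsday.
In April the doomsday date is Apr 4.
Apr 5 is 1 day after Apr 4; 1 mod 7 = 1, so Saturday + 1 = Sunday.
2174 mod 7 = 4, so 2174 days before a Sunday is Sunday − 4 = Wednesday.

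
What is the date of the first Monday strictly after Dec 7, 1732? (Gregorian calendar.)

December 8, 1732

Dec 7, 1732 is a Sunday.
From Sunday to the next Monday is 1 day.
Dec 7, 1732 + 1 = Dec 8, 1732.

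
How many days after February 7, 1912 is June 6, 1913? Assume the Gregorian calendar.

485

Feb 7, 1912 → Feb 7, 1913: 366 days (Feb 29, 1912 is in that span).
Feb 7, 1913 → Mar 7, 1913: 28 days (February has 28).
Mar 7, 1913 → Apr 7, 1913: 31 days (March has 31).
Apr 7, 1913 → May 7, 1913: 30 days (April has 30).
May 7, 1913 → Jun 6, 1913: 30 days.
Total: 485 days.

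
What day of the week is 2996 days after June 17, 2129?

First find the weekday of Jun 17, 2129. Doomsday rule: the anchor day for the 2100s is Sunday. For year 29: 29÷12 = 2 r 5, and 5÷4 = 1, so 2+5+1 = 8.
Sunday + 8 ≡ Monday — that's 2129's doomsday.
In June the doomsday date is Jun 6.
Jun 17 is 11 days after Jun 6; 11 mod 7 = 4, so Monday + 4 = Friday.
2996 mod 7 = 0, so 2996 days after a Friday is Friday + 0 = Friday.

Friday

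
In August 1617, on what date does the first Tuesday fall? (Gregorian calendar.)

August 1, 1617

August 1, 1617 is a Tuesday.
The first Tuesday is therefore August 1 (same day).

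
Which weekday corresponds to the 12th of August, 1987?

Wednesday

Doomsday rule: the anchor day for the 1900s is Wednesday. For year 87: 87÷12 = 7 r 3, and 3÷4 = 0, so 7+3+0 = 10.
Wednesday + 10 ≡ Saturday — that's 1987's doomsday.
In August the doomsday date is Aug 8.
Aug 12 is 4 days after Aug 8; 4 mod 7 = 4, so Saturday + 4 = Wednesday.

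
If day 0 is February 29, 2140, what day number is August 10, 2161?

Feb 29, 2140 → Mar 1, 2141: 366 days.
Mar 1, 2141 → Mar 1, 2142: 365 days.
Mar 1, 2142 → Mar 1, 2143: 365 days.
Mar 1, 2143 → Mar 1, 2144: 366 days (Feb 29, 2144 is in that span).
Mar 1, 2144 → Mar 1, 2145: 365 days.
Mar 1, 2145 → Mar 1, 2146: 365 days.
Mar 1, 2146 → Mar 1, 2147: 365 days.
Mar 1, 2147 → Mar 1, 2148: 366 days (Feb 29, 2148 is in that span).
Mar 1, 2148 → Mar 1, 2149: 365 days.
Mar 1, 2149 → Mar 1, 2150: 365 days.
Mar 1, 2150 → Mar 1, 2151: 365 days.
Mar 1, 2151 → Mar 1, 2152: 366 days (Feb 29, 2152 is in that span).
Mar 1, 2152 → Mar 1, 2153: 365 days.
Mar 1, 2153 → Mar 1, 2154: 365 days.
Mar 1, 2154 → Mar 1, 2155: 365 days.
Mar 1, 2155 → Mar 1, 2156: 366 days (Feb 29, 2156 is in that span).
Mar 1, 2156 → Mar 1, 2157: 365 days.
Mar 1, 2157 → Mar 1, 2158: 365 days.
Mar 1, 2158 → Mar 1, 2159: 365 days.
Mar 1, 2159 → Mar 1, 2160: 366 days (Feb 29, 2160 is in that span).
Mar 1, 2160 → Mar 1, 2161: 365 days.
Mar 1, 2161 → Apr 1, 2161: 31 days (March has 31).
Apr 1, 2161 → May 1, 2161: 30 days (April has 30).
May 1, 2161 → Jun 1, 2161: 31 days (May has 31).
Jun 1, 2161 → Jul 1, 2161: 30 days (June has 30).
Jul 1, 2161 → Aug 1, 2161: 31 days (July has 31).
Aug 1, 2161 → Aug 10, 2161: 9 days.
Total: 7833 days.

7833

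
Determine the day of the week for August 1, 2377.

Monday

Doomsday rule: the anchor day for the 2300s is Wednesday. For year 77: 77÷12 = 6 r 5, and 5÷4 = 1, so 6+5+1 = 12.
Wednesday + 12 ≡ Monday — that's 2377's doomsday.
In August the doomsday date is Aug 8.
Aug 1 is 7 days before Aug 8; 7 mod 7 = 0, so Monday − 0 = Monday.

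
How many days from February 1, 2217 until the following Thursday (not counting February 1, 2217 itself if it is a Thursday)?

Feb 1, 2217 is a Saturday.
From Saturday to the next Thursday is 5 days.

5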